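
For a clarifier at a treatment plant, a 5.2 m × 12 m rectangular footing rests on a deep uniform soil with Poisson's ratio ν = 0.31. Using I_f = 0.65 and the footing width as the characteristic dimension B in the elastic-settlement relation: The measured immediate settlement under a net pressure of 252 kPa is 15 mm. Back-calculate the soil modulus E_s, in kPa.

E_s ≈ 51300 kPa

S_e = q·B·(1−ν²)/E_s · I_f  ⇒  E_s = q·B·(1−ν²)·I_f / S_e.
E_s = 252 × 5.2 × 0.9039 × 0.65 / 0.015 = 51330 kPa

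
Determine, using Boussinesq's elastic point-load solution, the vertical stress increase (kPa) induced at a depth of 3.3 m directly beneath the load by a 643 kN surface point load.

Boussinesq vertical stress below a point load on an elastic half-space:
Δσ_z = 3P/(2πz²) · [1 + (r/z)²]^(−5/2)
r/z = 0/3.3 = 0; [1+(r/z)²]^(−5/2) = 1.
Δσ_z = 3×643/(2π×3.3²) × 1 = 28.192 × 1 = 28.19 kPa

Δσ_z ≈ 28.2 kPa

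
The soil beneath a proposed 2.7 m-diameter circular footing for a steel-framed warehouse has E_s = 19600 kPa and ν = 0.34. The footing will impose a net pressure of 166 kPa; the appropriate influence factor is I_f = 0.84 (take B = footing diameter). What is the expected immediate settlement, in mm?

Immediate (elastic) settlement: S_e = q·B·(1−ν²)/E_s · I_f.
S_e = 166 × 2.7 × (1 − 0.34²) / 19600 × 0.84
    = 166 × 2.7 × 0.8844 / 19600 × 0.84
    = 0.01699 m = 16.99 mm

S_e ≈ 17 mm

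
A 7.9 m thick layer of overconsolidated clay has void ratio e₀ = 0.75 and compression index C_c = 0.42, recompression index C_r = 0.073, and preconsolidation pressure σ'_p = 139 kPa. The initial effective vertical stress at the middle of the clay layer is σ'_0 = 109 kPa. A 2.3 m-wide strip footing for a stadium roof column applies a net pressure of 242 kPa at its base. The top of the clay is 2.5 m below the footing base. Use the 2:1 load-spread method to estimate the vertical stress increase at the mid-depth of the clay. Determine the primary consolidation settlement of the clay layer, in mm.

Mid-depth of clay below the footing base: z = 2.5 + 7.9/2 = 6.45 m.
Stress increase at mid-clay by the 2:1 spreading method:
Δσ = qB/(B+z) = 242×2.3/(2.3+6.45) = 63.611 kPa
Final effective stress: σ'_f = 109 + 63.611 = 172.61 kPa.
σ'_f = 172.61 > σ'_p = 139 kPa, so the stress path crosses the preconsolidation pressure — recompression up to σ'_p, then virgin compression beyond:
S_c = H/(1+e₀)·[C_r·log₁₀(σ'_p/σ'_0) + C_c·log₁₀(σ'_f/σ'_p)]
    = 7.9/1.75 × [0.073×log₁₀(139/109) + 0.42×log₁₀(172.61/139)]
    = 4.5143 × [0.0077079 + 0.039501] = 0.2131 m

S_c ≈ 213 mm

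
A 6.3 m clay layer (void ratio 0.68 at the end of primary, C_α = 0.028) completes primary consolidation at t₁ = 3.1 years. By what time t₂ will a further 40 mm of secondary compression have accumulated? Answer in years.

t₂ ≈ 7.45 years

S_s = C_α·H/(1+e_p)·log₁₀(t₂/t₁) ⇒ log₁₀(t₂/t₁) = S_s·(1+e_p)/(C_α·H).
log₁₀(t₂/t₁) = 0.04 × (1+0.68) / (0.028×6.3) = 0.381
t₂ = t₁ × 10^0.381 = 3.1 × 2.404 = 7.453 years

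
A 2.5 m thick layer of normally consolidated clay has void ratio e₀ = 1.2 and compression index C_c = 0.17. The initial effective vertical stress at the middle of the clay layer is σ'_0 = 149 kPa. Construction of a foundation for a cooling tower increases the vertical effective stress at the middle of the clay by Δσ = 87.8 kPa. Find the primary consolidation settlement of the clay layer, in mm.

Final effective stress: σ'_f = σ'_0 + Δσ = 149 + 87.8 = 236.8 kPa.
Normally consolidated clay, so the full stress increment lies on the virgin compression line:
S_c = C_c·H/(1+e₀)·log₁₀(σ'_f/σ'_0) = 0.17×2.5/(1+1.2)×log₁₀(236.8/149)
    = 0.19318 × 0.2012 = 0.03887 m

S_c ≈ 38.9 mm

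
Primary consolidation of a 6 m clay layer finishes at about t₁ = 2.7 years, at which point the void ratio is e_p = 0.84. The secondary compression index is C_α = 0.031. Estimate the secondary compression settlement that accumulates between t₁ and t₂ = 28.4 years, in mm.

Secondary compression: S_s = C_α·H/(1+e_p)·log₁₀(t₂/t₁)
S_s = 0.031×6/(1+0.84)×log₁₀(28.4/2.7)
    = 0.1011 × 1.022 = 0.1033 m

S_s ≈ 103 mm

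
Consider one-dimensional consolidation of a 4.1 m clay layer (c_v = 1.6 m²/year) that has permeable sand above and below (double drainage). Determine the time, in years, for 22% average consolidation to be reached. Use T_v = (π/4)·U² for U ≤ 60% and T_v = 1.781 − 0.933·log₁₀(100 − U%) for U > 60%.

Drainage path length: H_d = H/2 = 2.05 m (double drainage).
U ≤ 60%: T_v = (π/4)·U² = (π/4)×0.22² = 0.038013.
t = T_v·H_d²/c_v = 0.038013×2.05²/1.6 = 0.09984 years.

t ≈ 0.0998 years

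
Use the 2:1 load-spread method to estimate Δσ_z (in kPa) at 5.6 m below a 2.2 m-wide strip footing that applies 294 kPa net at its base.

By the 2:1 method the load spreads at 1 horizontal : 2 vertical, so at depth z the loaded area has grown by z in each plan dimension:
Δσ = qB/(B+z) = 294×2.2/(2.2+5.6) = 82.923 kPa

Δσ_z ≈ 82.9 kPa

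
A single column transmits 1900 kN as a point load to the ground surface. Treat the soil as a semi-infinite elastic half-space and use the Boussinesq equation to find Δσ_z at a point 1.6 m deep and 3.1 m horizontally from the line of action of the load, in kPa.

Δσ_z ≈ 7.19 kPa

Boussinesq vertical stress below a point load on an elastic half-space:
Δσ_z = 3P/(2πz²) · [1 + (r/z)²]^(−5/2)
r/z = 3.1/1.6 = 1.9375; [1+(r/z)²]^(−5/2) = 0.020294.
Δσ_z = 3×1900/(2π×1.6²) × 0.020294 = 354.37 × 0.020294 = 7.192 kPa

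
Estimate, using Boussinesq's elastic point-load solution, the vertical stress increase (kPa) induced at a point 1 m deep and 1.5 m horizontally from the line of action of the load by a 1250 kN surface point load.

Δσ_z ≈ 31.3 kPa

Boussinesq vertical stress below a point load on an elastic half-space:
Δσ_z = 3P/(2πz²) · [1 + (r/z)²]^(−5/2)
r/z = 1.5/1 = 1.5; [1+(r/z)²]^(−5/2) = 0.052516.
Δσ_z = 3×1250/(2π×1²) × 0.052516 = 596.83 × 0.052516 = 31.34 kPa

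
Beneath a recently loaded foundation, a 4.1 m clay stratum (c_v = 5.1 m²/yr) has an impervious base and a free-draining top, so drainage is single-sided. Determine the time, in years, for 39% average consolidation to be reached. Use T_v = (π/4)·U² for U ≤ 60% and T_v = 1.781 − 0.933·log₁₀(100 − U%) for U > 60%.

t ≈ 0.394 years

Drainage path length: H_d = H = 4.1 m (single drainage).
U ≤ 60%: T_v = (π/4)·U² = (π/4)×0.39² = 0.11946.
t = T_v·H_d²/c_v = 0.11946×4.1²/5.1 = 0.3937 years.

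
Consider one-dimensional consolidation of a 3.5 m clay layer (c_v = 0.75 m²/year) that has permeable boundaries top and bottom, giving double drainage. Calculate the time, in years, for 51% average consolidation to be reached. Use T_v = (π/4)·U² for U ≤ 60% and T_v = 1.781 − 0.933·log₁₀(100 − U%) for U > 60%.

Drainage path length: H_d = H/2 = 1.75 m (double drainage).
U ≤ 60%: T_v = (π/4)·U² = (π/4)×0.51² = 0.20428.
t = T_v·H_d²/c_v = 0.20428×1.75²/0.75 = 0.8341 years.

t ≈ 0.834 years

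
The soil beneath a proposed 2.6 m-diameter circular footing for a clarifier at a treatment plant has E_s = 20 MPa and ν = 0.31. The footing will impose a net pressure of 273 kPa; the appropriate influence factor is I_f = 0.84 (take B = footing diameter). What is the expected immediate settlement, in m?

Immediate (elastic) settlement: S_e = q·B·(1−ν²)/E_s · I_f.
E_s = 20 MPa = 20000 kPa.
S_e = 273 × 2.6 × (1 − 0.31²) / 20000 × 0.84
    = 273 × 2.6 × 0.9039 / 20000 × 0.84
    = 0.02695 m

S_e ≈ 0.0269 m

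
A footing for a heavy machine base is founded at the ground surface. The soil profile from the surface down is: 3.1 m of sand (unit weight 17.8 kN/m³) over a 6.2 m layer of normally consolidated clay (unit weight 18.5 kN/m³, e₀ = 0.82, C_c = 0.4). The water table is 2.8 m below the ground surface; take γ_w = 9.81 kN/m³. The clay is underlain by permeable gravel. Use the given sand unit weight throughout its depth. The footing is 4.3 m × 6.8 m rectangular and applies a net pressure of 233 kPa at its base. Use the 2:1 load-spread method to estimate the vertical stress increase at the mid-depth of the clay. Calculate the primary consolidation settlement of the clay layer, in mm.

Mid-depth of clay below the ground surface: z = 3.1 + 6.2/2 = 6.2 m.
Total vertical stress at mid-clay: σ_v = 17.8×3.1 + 18.5×3.1 = 112.53 kPa.
Pore pressure: u = 9.81×(6.2 − 2.8) = 33.354 kPa.
Initial effective stress: σ'_0 = σ_v − u = 112.53 − 33.354 = 79.176 kPa.
Stress increase at mid-clay by the 2:1 spreading method:
Δσ = qBL/((B+z)(L+z)) = 233×4.3×6.8/((4.3+6.2)(6.8+6.2)) = 49.912 kPa
Final effective stress: σ'_f = σ'_0 + Δσ = 79.176 + 49.912 = 129.09 kPa.
Normally consolidated clay, so the full stress increment lies on the virgin compression line:
S_c = C_c·H/(1+e₀)·log₁₀(σ'_f/σ'_0) = 0.4×6.2/(1+0.82)×log₁₀(129.09/79.176)
    = 1.3626 × 0.2123 = 0.2893 m

S_c ≈ 289 mm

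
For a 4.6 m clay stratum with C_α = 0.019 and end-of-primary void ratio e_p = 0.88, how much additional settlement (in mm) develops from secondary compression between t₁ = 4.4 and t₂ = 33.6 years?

S_s ≈ 41 mm

Secondary compression: S_s = C_α·H/(1+e_p)·log₁₀(t₂/t₁)
S_s = 0.019×4.6/(1+0.88)×log₁₀(33.6/4.4)
    = 0.04649 × 0.8829 = 0.04104 m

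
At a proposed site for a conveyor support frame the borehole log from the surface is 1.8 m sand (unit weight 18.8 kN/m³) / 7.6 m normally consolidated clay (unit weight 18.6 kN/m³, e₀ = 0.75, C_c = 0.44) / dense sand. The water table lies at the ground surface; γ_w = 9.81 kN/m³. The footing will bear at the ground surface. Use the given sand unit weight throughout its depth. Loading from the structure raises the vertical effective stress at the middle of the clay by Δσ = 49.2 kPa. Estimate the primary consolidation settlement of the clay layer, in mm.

S_c ≈ 572 mm

Mid-depth of clay below the ground surface: z = 1.8 + 7.6/2 = 5.6 m.
Total vertical stress at mid-clay: σ_v = 18.8×1.8 + 18.6×3.8 = 104.52 kPa.
Pore pressure: u = 9.81×(5.6 − 0) = 54.936 kPa.
Initial effective stress: σ'_0 = σ_v − u = 104.52 − 54.936 = 49.584 kPa.
Final effective stress: σ'_f = σ'_0 + Δσ = 49.584 + 49.2 = 98.784 kPa.
Normally consolidated clay, so the full stress increment lies on the virgin compression line:
S_c = C_c·H/(1+e₀)·log₁₀(σ'_f/σ'_0) = 0.44×7.6/(1+0.75)×log₁₀(98.784/49.584)
    = 1.9109 × 0.29935 = 0.572 m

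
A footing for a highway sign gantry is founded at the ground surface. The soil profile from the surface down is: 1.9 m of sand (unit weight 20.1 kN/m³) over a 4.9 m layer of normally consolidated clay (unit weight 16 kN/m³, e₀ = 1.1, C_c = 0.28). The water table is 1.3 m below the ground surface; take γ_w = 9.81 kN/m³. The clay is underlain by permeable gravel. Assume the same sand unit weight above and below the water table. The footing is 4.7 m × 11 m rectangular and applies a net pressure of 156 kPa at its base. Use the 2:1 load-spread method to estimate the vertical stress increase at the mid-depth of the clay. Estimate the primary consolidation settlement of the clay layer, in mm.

Mid-depth of clay below the ground surface: z = 1.9 + 4.9/2 = 4.35 m.
Total vertical stress at mid-clay: σ_v = 20.1×1.9 + 16×2.45 = 77.39 kPa.
Pore pressure: u = 9.81×(4.35 − 1.3) = 29.921 kPa.
Initial effective stress: σ'_0 = σ_v − u = 77.39 − 29.921 = 47.469 kPa.
Stress increase at mid-clay by the 2:1 spreading method:
Δσ = qBL/((B+z)(L+z)) = 156×4.7×11/((4.7+4.35)(11+4.35)) = 58.057 kPa
Final effective stress: σ'_f = σ'_0 + Δσ = 47.469 + 58.057 = 105.53 kPa.
Normally consolidated clay, so the full stress increment lies on the virgin compression line:
S_c = C_c·H/(1+e₀)·log₁₀(σ'_f/σ'_0) = 0.28×4.9/(1+1.1)×log₁₀(105.53/47.469)
    = 0.65333 × 0.34697 = 0.2267 m

S_c ≈ 227 mm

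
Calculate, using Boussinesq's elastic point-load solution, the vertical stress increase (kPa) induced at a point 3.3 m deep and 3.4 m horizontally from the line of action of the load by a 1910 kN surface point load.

Boussinesq vertical stress below a point load on an elastic half-space:
Δσ_z = 3P/(2πz²) · [1 + (r/z)²]^(−5/2)
r/z = 3.4/3.3 = 1.0303; [1+(r/z)²]^(−5/2) = 0.16388.
Δσ_z = 3×1910/(2π×3.3²) × 0.16388 = 83.743 × 0.16388 = 13.72 kPa

Δσ_z ≈ 13.7 kPa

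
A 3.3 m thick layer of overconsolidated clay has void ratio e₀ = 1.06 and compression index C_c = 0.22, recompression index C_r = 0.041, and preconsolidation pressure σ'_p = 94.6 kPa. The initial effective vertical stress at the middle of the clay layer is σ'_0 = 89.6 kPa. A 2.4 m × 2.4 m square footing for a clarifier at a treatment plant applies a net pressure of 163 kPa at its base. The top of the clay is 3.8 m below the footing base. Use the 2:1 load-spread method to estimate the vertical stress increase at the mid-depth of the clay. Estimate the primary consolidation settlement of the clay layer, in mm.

S_c ≈ 17.3 mm

Mid-depth of clay below the footing base: z = 3.8 + 3.3/2 = 5.45 m.
Stress increase at mid-clay by the 2:1 spreading method:
Δσ = qBL/((B+z)(L+z)) = 163×2.4×2.4/((2.4+5.45)(2.4+5.45)) = 15.236 kPa
Final effective stress: σ'_f = 89.6 + 15.236 = 104.84 kPa.
σ'_f = 104.84 > σ'_p = 94.6 kPa, so the stress path crosses the preconsolidation pressure — recompression up to σ'_p, then virgin compression beyond:
S_c = H/(1+e₀)·[C_r·log₁₀(σ'_p/σ'_0) + C_c·log₁₀(σ'_f/σ'_p)]
    = 3.3/2.06 × [0.041×log₁₀(94.6/89.6) + 0.22×log₁₀(104.84/94.6)]
    = 1.6019 × [0.00096691 + 0.0098199] = 0.01728 m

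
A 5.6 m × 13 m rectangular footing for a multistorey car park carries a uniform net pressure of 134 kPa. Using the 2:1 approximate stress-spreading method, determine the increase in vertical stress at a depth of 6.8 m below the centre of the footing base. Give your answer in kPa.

Δσ_z ≈ 39.7 kPa

By the 2:1 method the load spreads at 1 horizontal : 2 vertical, so at depth z the loaded area has grown by z in each plan dimension:
Δσ = qBL/((B+z)(L+z)) = 134×5.6×13/((5.6+6.8)(13+6.8)) = 39.733 kPa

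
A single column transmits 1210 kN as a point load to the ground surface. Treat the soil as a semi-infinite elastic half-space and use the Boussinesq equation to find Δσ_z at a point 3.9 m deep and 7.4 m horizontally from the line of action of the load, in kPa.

Boussinesq vertical stress below a point load on an elastic half-space:
Δσ_z = 3P/(2πz²) · [1 + (r/z)²]^(−5/2)
r/z = 7.4/3.9 = 1.8974; [1+(r/z)²]^(−5/2) = 0.022031.
Δσ_z = 3×1210/(2π×3.9²) × 0.022031 = 37.984 × 0.022031 = 0.8368 kPa

Δσ_z ≈ 0.837 kPa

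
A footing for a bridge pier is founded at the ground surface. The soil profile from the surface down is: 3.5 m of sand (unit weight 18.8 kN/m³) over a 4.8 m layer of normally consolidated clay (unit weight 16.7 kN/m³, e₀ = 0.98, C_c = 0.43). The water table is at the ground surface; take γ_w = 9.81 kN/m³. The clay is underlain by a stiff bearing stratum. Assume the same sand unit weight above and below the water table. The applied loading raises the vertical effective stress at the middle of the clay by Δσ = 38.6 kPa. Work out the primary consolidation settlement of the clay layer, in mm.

Mid-depth of clay below the ground surface: z = 3.5 + 4.8/2 = 5.9 m.
Total vertical stress at mid-clay: σ_v = 18.8×3.5 + 16.7×2.4 = 105.88 kPa.
Pore pressure: u = 9.81×(5.9 − 0) = 57.879 kPa.
Initial effective stress: σ'_0 = σ_v − u = 105.88 − 57.879 = 48.001 kPa.
Final effective stress: σ'_f = σ'_0 + Δσ = 48.001 + 38.6 = 86.601 kPa.
Normally consolidated clay, so the full stress increment lies on the virgin compression line:
S_c = C_c·H/(1+e₀)·log₁₀(σ'_f/σ'_0) = 0.43×4.8/(1+0.98)×log₁₀(86.601/48.001)
    = 1.0424 × 0.25627 = 0.2671 m

S_c ≈ 267 mm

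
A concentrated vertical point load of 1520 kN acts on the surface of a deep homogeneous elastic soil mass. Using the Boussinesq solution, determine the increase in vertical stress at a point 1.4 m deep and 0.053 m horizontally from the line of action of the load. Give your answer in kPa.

Boussinesq vertical stress below a point load on an elastic half-space:
Δσ_z = 3P/(2πz²) · [1 + (r/z)²]^(−5/2)
r/z = 0.053/1.4 = 0.037857; [1+(r/z)²]^(−5/2) = 0.99643.
Δσ_z = 3×1520/(2π×1.4²) × 0.99643 = 370.28 × 0.99643 = 369 kPa

Δσ_z ≈ 369 kPa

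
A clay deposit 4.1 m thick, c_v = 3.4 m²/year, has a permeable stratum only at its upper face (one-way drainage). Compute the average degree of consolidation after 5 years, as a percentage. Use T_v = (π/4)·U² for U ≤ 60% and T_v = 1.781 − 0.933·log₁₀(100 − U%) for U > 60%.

Drainage path length: H_d = H = 4.1 m (single drainage).
T_v = c_v·t/H_d² = 3.4×5/4.1² = 1.0113.
T_v = 1.0113 corresponds to the U > 60% branch:
U = 1 − 10^((1.781 − T_v)/0.933)/100 = 0.9332

U ≈ 93.3 %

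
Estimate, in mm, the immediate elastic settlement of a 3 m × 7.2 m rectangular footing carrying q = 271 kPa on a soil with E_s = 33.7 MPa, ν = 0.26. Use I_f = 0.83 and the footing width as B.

Immediate (elastic) settlement: S_e = q·B·(1−ν²)/E_s · I_f.
E_s = 33.7 MPa = 33700 kPa.
S_e = 271 × 3 × (1 − 0.26²) / 33700 × 0.83
    = 271 × 3 × 0.9324 / 33700 × 0.83
    = 0.01867 m = 18.67 mm

S_e ≈ 18.7 mm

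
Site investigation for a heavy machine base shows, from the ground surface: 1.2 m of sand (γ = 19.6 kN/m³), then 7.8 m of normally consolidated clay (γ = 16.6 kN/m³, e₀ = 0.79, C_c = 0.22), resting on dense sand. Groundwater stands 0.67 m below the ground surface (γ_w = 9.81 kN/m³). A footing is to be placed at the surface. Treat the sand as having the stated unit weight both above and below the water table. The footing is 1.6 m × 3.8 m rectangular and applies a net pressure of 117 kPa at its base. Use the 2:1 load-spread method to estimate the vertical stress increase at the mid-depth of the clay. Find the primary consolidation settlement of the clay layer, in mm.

Mid-depth of clay below the ground surface: z = 1.2 + 7.8/2 = 5.1 m.
Total vertical stress at mid-clay: σ_v = 19.6×1.2 + 16.6×3.9 = 88.26 kPa.
Pore pressure: u = 9.81×(5.1 − 0.67) = 43.458 kPa.
Initial effective stress: σ'_0 = σ_v − u = 88.26 − 43.458 = 44.802 kPa.
Stress increase at mid-clay by the 2:1 spreading method:
Δσ = qBL/((B+z)(L+z)) = 117×1.6×3.8/((1.6+5.1)(3.8+5.1)) = 11.93 kPa
Final effective stress: σ'_f = σ'_0 + Δσ = 44.802 + 11.93 = 56.732 kPa.
Normally consolidated clay, so the full stress increment lies on the virgin compression line:
S_c = C_c·H/(1+e₀)·log₁₀(σ'_f/σ'_0) = 0.22×7.8/(1+0.79)×log₁₀(56.732/44.802)
    = 0.95866 × 0.10253 = 0.09829 m

S_c ≈ 98.3 mm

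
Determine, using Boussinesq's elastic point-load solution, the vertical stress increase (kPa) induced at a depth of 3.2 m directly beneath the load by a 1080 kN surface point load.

Boussinesq vertical stress below a point load on an elastic half-space:
Δσ_z = 3P/(2πz²) · [1 + (r/z)²]^(−5/2)
r/z = 0/3.2 = 0; [1+(r/z)²]^(−5/2) = 1.
Δσ_z = 3×1080/(2π×3.2²) × 1 = 50.358 × 1 = 50.36 kPa

Δσ_z ≈ 50.4 kPa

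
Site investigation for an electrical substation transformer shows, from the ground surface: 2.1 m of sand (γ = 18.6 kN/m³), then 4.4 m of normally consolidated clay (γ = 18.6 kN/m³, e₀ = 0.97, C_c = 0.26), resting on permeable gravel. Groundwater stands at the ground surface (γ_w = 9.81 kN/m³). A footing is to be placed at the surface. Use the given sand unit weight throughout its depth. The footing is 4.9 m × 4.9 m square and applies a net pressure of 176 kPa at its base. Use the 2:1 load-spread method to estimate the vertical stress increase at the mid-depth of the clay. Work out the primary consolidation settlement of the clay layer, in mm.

Mid-depth of clay below the ground surface: z = 2.1 + 4.4/2 = 4.3 m.
Total vertical stress at mid-clay: σ_v = 18.6×2.1 + 18.6×2.2 = 79.98 kPa.
Pore pressure: u = 9.81×(4.3 − 0) = 42.183 kPa.
Initial effective stress: σ'_0 = σ_v − u = 79.98 − 42.183 = 37.797 kPa.
Stress increase at mid-clay by the 2:1 spreading method:
Δσ = qBL/((B+z)(L+z)) = 176×4.9×4.9/((4.9+4.3)(4.9+4.3)) = 49.926 kPa
Final effective stress: σ'_f = σ'_0 + Δσ = 37.797 + 49.926 = 87.723 kPa.
Normally consolidated clay, so the full stress increment lies on the virgin compression line:
S_c = C_c·H/(1+e₀)·log₁₀(σ'_f/σ'_0) = 0.26×4.4/(1+0.97)×log₁₀(87.723/37.797)
    = 0.58071 × 0.36566 = 0.2123 m

S_c ≈ 212 mm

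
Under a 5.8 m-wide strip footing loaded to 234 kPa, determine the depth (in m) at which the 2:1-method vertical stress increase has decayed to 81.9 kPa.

2:1 spreading — at depth z the loaded area has grown by z in each plan dimension:
qB/(B+z) = Δσ_z ⇒ z = qB/Δσ_z − B = 234×5.8/81.9 − 5.8 = 10.77 m

z ≈ 10.8 m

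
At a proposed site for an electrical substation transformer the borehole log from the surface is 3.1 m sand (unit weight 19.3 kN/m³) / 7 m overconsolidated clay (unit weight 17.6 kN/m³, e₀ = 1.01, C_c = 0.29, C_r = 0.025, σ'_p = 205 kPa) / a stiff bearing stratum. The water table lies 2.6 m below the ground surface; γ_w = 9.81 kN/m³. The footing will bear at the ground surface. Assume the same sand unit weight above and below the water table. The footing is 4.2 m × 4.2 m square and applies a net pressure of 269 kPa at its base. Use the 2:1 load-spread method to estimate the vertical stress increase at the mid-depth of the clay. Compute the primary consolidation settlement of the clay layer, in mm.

Mid-depth of clay below the ground surface: z = 3.1 + 7/2 = 6.6 m.
Total vertical stress at mid-clay: σ_v = 19.3×3.1 + 17.6×3.5 = 121.43 kPa.
Pore pressure: u = 9.81×(6.6 − 2.6) = 39.24 kPa.
Initial effective stress: σ'_0 = σ_v − u = 121.43 − 39.24 = 82.19 kPa.
Stress increase at mid-clay by the 2:1 spreading method:
Δσ = qBL/((B+z)(L+z)) = 269×4.2×4.2/((4.2+6.6)(4.2+6.6)) = 40.682 kPa
Final effective stress: σ'_f = 82.19 + 40.682 = 122.87 kPa.
σ'_f = 122.87 ≤ σ'_p = 205 kPa, so the clay remains overconsolidated and only the recompression index applies:
S_c = C_r·H/(1+e₀)·log₁₀(σ'_f/σ'_0) = 0.025×7/2.01×log₁₀(122.87/82.19)
    = 0.087065 × 0.17463 = 0.0152 m

S_c ≈ 15.2 mm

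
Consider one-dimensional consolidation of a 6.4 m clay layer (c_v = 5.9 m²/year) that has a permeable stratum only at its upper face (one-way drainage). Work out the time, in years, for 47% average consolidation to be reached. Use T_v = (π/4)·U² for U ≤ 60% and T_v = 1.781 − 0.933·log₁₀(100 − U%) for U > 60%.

Drainage path length: H_d = H = 6.4 m (single drainage).
U ≤ 60%: T_v = (π/4)·U² = (π/4)×0.47² = 0.17349.
t = T_v·H_d²/c_v = 0.17349×6.4²/5.9 = 1.204 years.

t ≈ 1.2 years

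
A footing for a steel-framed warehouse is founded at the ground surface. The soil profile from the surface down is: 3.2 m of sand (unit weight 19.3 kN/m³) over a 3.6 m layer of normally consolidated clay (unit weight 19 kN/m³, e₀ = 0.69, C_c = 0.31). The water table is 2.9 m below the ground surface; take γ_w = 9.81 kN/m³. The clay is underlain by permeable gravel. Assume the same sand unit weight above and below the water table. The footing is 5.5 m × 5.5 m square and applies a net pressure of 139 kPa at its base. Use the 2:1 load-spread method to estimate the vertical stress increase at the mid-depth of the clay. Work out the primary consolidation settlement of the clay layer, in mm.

S_c ≈ 117 mm

Mid-depth of clay below the ground surface: z = 3.2 + 3.6/2 = 5 m.
Total vertical stress at mid-clay: σ_v = 19.3×3.2 + 19×1.8 = 95.96 kPa.
Pore pressure: u = 9.81×(5 − 2.9) = 20.601 kPa.
Initial effective stress: σ'_0 = σ_v − u = 95.96 − 20.601 = 75.359 kPa.
Stress increase at mid-clay by the 2:1 spreading method:
Δσ = qBL/((B+z)(L+z)) = 139×5.5×5.5/((5.5+5)(5.5+5)) = 38.138 kPa
Final effective stress: σ'_f = σ'_0 + Δσ = 75.359 + 38.138 = 113.5 kPa.
Normally consolidated clay, so the full stress increment lies on the virgin compression line:
S_c = C_c·H/(1+e₀)·log₁₀(σ'_f/σ'_0) = 0.31×3.6/(1+0.69)×log₁₀(113.5/75.359)
    = 0.66036 × 0.17786 = 0.1175 m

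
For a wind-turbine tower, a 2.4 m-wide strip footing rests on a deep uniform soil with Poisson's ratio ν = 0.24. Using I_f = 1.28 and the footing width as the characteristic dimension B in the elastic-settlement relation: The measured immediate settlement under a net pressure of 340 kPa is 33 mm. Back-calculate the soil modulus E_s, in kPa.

S_e = q·B·(1−ν²)/E_s · I_f  ⇒  E_s = q·B·(1−ν²)·I_f / S_e.
E_s = 340 × 2.4 × 0.9424 × 1.28 / 0.033 = 29830 kPa

E_s ≈ 29800 kPa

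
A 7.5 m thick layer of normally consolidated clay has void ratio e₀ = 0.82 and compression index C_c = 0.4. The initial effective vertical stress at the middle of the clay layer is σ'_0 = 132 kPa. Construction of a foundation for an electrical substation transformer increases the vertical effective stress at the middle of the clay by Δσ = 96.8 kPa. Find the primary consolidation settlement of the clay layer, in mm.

Final effective stress: σ'_f = σ'_0 + Δσ = 132 + 96.8 = 228.8 kPa.
Normally consolidated clay, so the full stress increment lies on the virgin compression line:
S_c = C_c·H/(1+e₀)·log₁₀(σ'_f/σ'_0) = 0.4×7.5/(1+0.82)×log₁₀(228.8/132)
    = 1.6484 × 0.23888 = 0.3938 m

S_c ≈ 394 mm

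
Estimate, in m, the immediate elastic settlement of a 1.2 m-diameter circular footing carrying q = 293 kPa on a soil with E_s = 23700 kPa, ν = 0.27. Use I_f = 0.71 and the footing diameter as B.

Immediate (elastic) settlement: S_e = q·B·(1−ν²)/E_s · I_f.
S_e = 293 × 1.2 × (1 − 0.27²) / 23700 × 0.71
    = 293 × 1.2 × 0.9271 / 23700 × 0.71
    = 0.009765 m

S_e ≈ 0.00977 m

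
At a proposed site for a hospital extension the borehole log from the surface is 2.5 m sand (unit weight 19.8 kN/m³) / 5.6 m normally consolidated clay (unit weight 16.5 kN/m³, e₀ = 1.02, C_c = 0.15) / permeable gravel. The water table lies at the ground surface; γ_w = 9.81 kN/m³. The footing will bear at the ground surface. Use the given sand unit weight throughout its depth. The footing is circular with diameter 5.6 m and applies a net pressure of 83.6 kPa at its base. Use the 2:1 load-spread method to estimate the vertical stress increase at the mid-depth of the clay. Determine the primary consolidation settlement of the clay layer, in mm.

Mid-depth of clay below the ground surface: z = 2.5 + 5.6/2 = 5.3 m.
Total vertical stress at mid-clay: σ_v = 19.8×2.5 + 16.5×2.8 = 95.7 kPa.
Pore pressure: u = 9.81×(5.3 − 0) = 51.993 kPa.
Initial effective stress: σ'_0 = σ_v − u = 95.7 − 51.993 = 43.707 kPa.
Stress increase at mid-clay by the 2:1 spreading method:
Δσ ≈ qD²/(D+z)² = 83.6×5.6²/(5.6+5.3)² = 22.066 kPa
Final effective stress: σ'_f = σ'_0 + Δσ = 43.707 + 22.066 = 65.773 kPa.
Normally consolidated clay, so the full stress increment lies on the virgin compression line:
S_c = C_c·H/(1+e₀)·log₁₀(σ'_f/σ'_0) = 0.15×5.6/(1+1.02)×log₁₀(65.773/43.707)
    = 0.41584 × 0.1775 = 0.07381 m

S_c ≈ 73.8 mm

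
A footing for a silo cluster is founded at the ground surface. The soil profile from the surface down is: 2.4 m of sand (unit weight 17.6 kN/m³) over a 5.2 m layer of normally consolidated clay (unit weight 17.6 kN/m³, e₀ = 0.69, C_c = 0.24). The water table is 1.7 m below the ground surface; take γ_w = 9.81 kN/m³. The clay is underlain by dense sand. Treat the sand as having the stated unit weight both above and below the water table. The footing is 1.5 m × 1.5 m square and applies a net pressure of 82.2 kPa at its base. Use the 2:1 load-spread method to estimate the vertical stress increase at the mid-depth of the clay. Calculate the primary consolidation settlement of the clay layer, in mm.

S_c ≈ 24.3 mm

Mid-depth of clay below the ground surface: z = 2.4 + 5.2/2 = 5 m.
Total vertical stress at mid-clay: σ_v = 17.6×2.4 + 17.6×2.6 = 88 kPa.
Pore pressure: u = 9.81×(5 − 1.7) = 32.373 kPa.
Initial effective stress: σ'_0 = σ_v − u = 88 − 32.373 = 55.627 kPa.
Stress increase at mid-clay by the 2:1 spreading method:
Δσ = qBL/((B+z)(L+z)) = 82.2×1.5×1.5/((1.5+5)(1.5+5)) = 4.3775 kPa
Final effective stress: σ'_f = σ'_0 + Δσ = 55.627 + 4.3775 = 60.005 kPa.
Normally consolidated clay, so the full stress increment lies on the virgin compression line:
S_c = C_c·H/(1+e₀)·log₁₀(σ'_f/σ'_0) = 0.24×5.2/(1+0.69)×log₁₀(60.005/55.627)
    = 0.73846 × 0.032902 = 0.0243 m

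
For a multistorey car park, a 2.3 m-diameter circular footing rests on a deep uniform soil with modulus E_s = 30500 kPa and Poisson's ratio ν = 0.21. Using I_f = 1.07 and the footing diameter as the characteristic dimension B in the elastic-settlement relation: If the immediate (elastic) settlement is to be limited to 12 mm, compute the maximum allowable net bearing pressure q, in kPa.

S_e = q·B·(1−ν²)/E_s · I_f  ⇒  q = S_e·E_s / (B·(1−ν²)·I_f).
q = 0.012 × 30500 / (2.3 × 0.9559 × 1.07) = 155.6 kPa

q ≈ 156 kPa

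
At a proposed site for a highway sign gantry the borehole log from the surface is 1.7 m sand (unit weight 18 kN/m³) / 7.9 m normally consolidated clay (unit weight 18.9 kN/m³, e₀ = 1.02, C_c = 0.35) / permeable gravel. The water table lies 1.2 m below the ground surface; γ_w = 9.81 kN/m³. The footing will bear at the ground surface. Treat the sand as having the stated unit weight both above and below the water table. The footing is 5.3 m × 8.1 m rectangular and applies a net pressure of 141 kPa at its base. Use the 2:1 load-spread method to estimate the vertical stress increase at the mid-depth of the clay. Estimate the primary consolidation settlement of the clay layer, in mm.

Mid-depth of clay below the ground surface: z = 1.7 + 7.9/2 = 5.65 m.
Total vertical stress at mid-clay: σ_v = 18×1.7 + 18.9×3.95 = 105.25 kPa.
Pore pressure: u = 9.81×(5.65 − 1.2) = 43.655 kPa.
Initial effective stress: σ'_0 = σ_v − u = 105.25 − 43.655 = 61.595 kPa.
Stress increase at mid-clay by the 2:1 spreading method:
Δσ = qBL/((B+z)(L+z)) = 141×5.3×8.1/((5.3+5.65)(8.1+5.65)) = 40.203 kPa
Final effective stress: σ'_f = σ'_0 + Δσ = 61.595 + 40.203 = 101.8 kPa.
Normally consolidated clay, so the full stress increment lies on the virgin compression line:
S_c = C_c·H/(1+e₀)·log₁₀(σ'_f/σ'_0) = 0.35×7.9/(1+1.02)×log₁₀(101.8/61.595)
    = 1.3688 × 0.2182 = 0.2987 m

S_c ≈ 299 mm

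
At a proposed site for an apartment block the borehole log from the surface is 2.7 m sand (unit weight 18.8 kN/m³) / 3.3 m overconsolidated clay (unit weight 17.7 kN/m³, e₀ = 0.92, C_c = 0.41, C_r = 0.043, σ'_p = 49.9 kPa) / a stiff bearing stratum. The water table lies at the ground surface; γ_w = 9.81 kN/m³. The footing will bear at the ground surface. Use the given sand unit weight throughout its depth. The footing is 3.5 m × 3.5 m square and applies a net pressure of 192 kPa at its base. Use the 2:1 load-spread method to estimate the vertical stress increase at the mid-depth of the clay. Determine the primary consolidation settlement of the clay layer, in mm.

Mid-depth of clay below the ground surface: z = 2.7 + 3.3/2 = 4.35 m.
Total vertical stress at mid-clay: σ_v = 18.8×2.7 + 17.7×1.65 = 79.965 kPa.
Pore pressure: u = 9.81×(4.35 − 0) = 42.673 kPa.
Initial effective stress: σ'_0 = σ_v − u = 79.965 − 42.673 = 37.292 kPa.
Stress increase at mid-clay by the 2:1 spreading method:
Δσ = qBL/((B+z)(L+z)) = 192×3.5×3.5/((3.5+4.35)(3.5+4.35)) = 38.168 kPa
Final effective stress: σ'_f = 37.292 + 38.168 = 75.46 kPa.
σ'_f = 75.46 > σ'_p = 49.9 kPa, so the stress path crosses the preconsolidation pressure — recompression up to σ'_p, then virgin compression beyond:
S_c = H/(1+e₀)·[C_r·log₁₀(σ'_p/σ'_0) + C_c·log₁₀(σ'_f/σ'_p)]
    = 3.3/1.92 × [0.043×log₁₀(49.9/37.292) + 0.41×log₁₀(75.46/49.9)]
    = 1.7188 × [0.0054388 + 0.073643] = 0.1359 m

S_c ≈ 136 mm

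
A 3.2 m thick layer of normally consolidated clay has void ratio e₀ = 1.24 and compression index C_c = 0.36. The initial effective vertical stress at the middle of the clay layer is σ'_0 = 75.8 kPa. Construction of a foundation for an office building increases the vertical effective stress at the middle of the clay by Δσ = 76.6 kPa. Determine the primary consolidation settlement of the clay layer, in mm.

S_c ≈ 156 mm

Final effective stress: σ'_f = σ'_0 + Δσ = 75.8 + 76.6 = 152.4 kPa.
Normally consolidated clay, so the full stress increment lies on the virgin compression line:
S_c = C_c·H/(1+e₀)·log₁₀(σ'_f/σ'_0) = 0.36×3.2/(1+1.24)×log₁₀(152.4/75.8)
    = 0.51429 × 0.30332 = 0.156 m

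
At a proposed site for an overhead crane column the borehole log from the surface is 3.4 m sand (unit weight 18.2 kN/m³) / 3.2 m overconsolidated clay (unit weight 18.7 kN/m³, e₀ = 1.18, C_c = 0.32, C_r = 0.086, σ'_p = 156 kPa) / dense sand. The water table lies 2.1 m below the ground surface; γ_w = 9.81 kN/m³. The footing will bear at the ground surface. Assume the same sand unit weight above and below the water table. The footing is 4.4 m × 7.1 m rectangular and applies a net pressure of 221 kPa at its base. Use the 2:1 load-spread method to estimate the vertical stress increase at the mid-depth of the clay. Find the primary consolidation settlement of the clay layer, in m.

S_c ≈ 0.0368 m

Mid-depth of clay below the ground surface: z = 3.4 + 3.2/2 = 5 m.
Total vertical stress at mid-clay: σ_v = 18.2×3.4 + 18.7×1.6 = 91.8 kPa.
Pore pressure: u = 9.81×(5 − 2.1) = 28.449 kPa.
Initial effective stress: σ'_0 = σ_v − u = 91.8 − 28.449 = 63.351 kPa.
Stress increase at mid-clay by the 2:1 spreading method:
Δσ = qBL/((B+z)(L+z)) = 221×4.4×7.1/((4.4+5)(7.1+5)) = 60.7 kPa
Final effective stress: σ'_f = 63.351 + 60.7 = 124.05 kPa.
σ'_f = 124.05 ≤ σ'_p = 156 kPa, so the clay remains overconsolidated and only the recompression index applies:
S_c = C_r·H/(1+e₀)·log₁₀(σ'_f/σ'_0) = 0.086×3.2/2.18×log₁₀(124.05/63.351)
    = 0.12624 × 0.29184 = 0.03684 m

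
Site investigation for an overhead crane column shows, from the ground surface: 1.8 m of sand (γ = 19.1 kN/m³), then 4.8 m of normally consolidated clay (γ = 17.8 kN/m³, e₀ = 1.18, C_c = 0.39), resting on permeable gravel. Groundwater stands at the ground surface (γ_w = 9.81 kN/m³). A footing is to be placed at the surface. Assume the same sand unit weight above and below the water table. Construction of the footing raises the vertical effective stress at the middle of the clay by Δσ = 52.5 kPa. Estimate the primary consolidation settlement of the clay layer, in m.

S_c ≈ 0.336 m

Mid-depth of clay below the ground surface: z = 1.8 + 4.8/2 = 4.2 m.
Total vertical stress at mid-clay: σ_v = 19.1×1.8 + 17.8×2.4 = 77.1 kPa.
Pore pressure: u = 9.81×(4.2 − 0) = 41.202 kPa.
Initial effective stress: σ'_0 = σ_v − u = 77.1 − 41.202 = 35.898 kPa.
Final effective stress: σ'_f = σ'_0 + Δσ = 35.898 + 52.5 = 88.398 kPa.
Normally consolidated clay, so the full stress increment lies on the virgin compression line:
S_c = C_c·H/(1+e₀)·log₁₀(σ'_f/σ'_0) = 0.39×4.8/(1+1.18)×log₁₀(88.398/35.898)
    = 0.85872 × 0.39137 = 0.3361 m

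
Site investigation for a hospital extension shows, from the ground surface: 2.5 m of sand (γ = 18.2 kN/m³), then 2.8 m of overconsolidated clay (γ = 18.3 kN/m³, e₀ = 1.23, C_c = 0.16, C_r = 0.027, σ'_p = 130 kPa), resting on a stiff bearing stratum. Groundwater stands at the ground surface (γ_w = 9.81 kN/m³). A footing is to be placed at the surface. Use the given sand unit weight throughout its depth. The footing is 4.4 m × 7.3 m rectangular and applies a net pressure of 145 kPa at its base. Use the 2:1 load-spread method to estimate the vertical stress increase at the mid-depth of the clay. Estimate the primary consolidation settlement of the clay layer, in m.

Mid-depth of clay below the ground surface: z = 2.5 + 2.8/2 = 3.9 m.
Total vertical stress at mid-clay: σ_v = 18.2×2.5 + 18.3×1.4 = 71.12 kPa.
Pore pressure: u = 9.81×(3.9 − 0) = 38.259 kPa.
Initial effective stress: σ'_0 = σ_v − u = 71.12 − 38.259 = 32.861 kPa.
Stress increase at mid-clay by the 2:1 spreading method:
Δσ = qBL/((B+z)(L+z)) = 145×4.4×7.3/((4.4+3.9)(7.3+3.9)) = 50.101 kPa
Final effective stress: σ'_f = 32.861 + 50.101 = 82.962 kPa.
σ'_f = 82.962 ≤ σ'_p = 130 kPa, so the clay remains overconsolidated and only the recompression index applies:
S_c = C_r·H/(1+e₀)·log₁₀(σ'_f/σ'_0) = 0.027×2.8/2.23×log₁₀(82.962/32.861)
    = 0.033901 × 0.4022 = 0.01364 m

S_c ≈ 0.0136 m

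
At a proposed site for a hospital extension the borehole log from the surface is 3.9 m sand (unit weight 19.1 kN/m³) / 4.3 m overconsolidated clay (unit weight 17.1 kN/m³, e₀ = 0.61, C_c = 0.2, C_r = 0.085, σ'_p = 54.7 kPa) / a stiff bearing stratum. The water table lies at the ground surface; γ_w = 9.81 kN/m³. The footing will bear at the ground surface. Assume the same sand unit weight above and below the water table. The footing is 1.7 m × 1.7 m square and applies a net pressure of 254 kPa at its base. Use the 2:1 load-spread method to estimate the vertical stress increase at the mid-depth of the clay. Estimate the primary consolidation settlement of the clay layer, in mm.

Mid-depth of clay below the ground surface: z = 3.9 + 4.3/2 = 6.05 m.
Total vertical stress at mid-clay: σ_v = 19.1×3.9 + 17.1×2.15 = 111.26 kPa.
Pore pressure: u = 9.81×(6.05 − 0) = 59.351 kPa.
Initial effective stress: σ'_0 = σ_v − u = 111.26 − 59.351 = 51.909 kPa.
Stress increase at mid-clay by the 2:1 spreading method:
Δσ = qBL/((B+z)(L+z)) = 254×1.7×1.7/((1.7+6.05)(1.7+6.05)) = 12.222 kPa
Final effective stress: σ'_f = 51.909 + 12.222 = 64.131 kPa.
σ'_f = 64.131 > σ'_p = 54.7 kPa, so the stress path crosses the preconsolidation pressure — recompression up to σ'_p, then virgin compression beyond:
S_c = H/(1+e₀)·[C_r·log₁₀(σ'_p/σ'_0) + C_c·log₁₀(σ'_f/σ'_p)]
    = 4.3/1.61 × [0.085×log₁₀(54.7/51.909) + 0.2×log₁₀(64.131/54.7)]
    = 2.6708 × [0.0019333 + 0.013816] = 0.04206 m

S_c ≈ 42.1 mm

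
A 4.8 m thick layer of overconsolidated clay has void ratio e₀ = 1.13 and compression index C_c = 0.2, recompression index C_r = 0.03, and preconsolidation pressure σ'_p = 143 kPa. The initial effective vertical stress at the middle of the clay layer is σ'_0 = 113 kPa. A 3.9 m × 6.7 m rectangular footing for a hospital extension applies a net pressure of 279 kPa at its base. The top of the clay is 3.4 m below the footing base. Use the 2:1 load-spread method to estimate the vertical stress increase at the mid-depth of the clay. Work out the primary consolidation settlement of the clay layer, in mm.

S_c ≈ 44.3 mm

Mid-depth of clay below the footing base: z = 3.4 + 4.8/2 = 5.8 m.
Stress increase at mid-clay by the 2:1 spreading method:
Δσ = qBL/((B+z)(L+z)) = 279×3.9×6.7/((3.9+5.8)(6.7+5.8)) = 60.126 kPa
Final effective stress: σ'_f = 113 + 60.126 = 173.13 kPa.
σ'_f = 173.13 > σ'_p = 143 kPa, so the stress path crosses the preconsolidation pressure — recompression up to σ'_p, then virgin compression beyond:
S_c = H/(1+e₀)·[C_r·log₁₀(σ'_p/σ'_0) + C_c·log₁₀(σ'_f/σ'_p)]
    = 4.8/2.13 × [0.03×log₁₀(143/113) + 0.2×log₁₀(173.13/143)]
    = 2.2535 × [0.0030677 + 0.016607] = 0.04434 m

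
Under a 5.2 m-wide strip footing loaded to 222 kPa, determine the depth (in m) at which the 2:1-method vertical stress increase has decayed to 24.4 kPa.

z ≈ 42.1 m

2:1 spreading — at depth z the loaded area has grown by z in each plan dimension:
qB/(B+z) = Δσ_z ⇒ z = qB/Δσ_z − B = 222×5.2/24.4 − 5.2 = 42.11 m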